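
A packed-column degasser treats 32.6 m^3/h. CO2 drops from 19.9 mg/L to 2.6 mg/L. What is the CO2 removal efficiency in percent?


CO2_out / CO2_in = 2.6 / 19.9 = 0.13065327
Fraction remaining = 0.13065327
efficiency = (1 - 0.13065327) * 100 = 86.9347 %

86.9347 %


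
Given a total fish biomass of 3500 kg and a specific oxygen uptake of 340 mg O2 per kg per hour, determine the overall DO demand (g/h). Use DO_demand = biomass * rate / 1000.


Total O2 consumption (mg/h) = 3500 kg * 340 mg/(kg*h) = 1190000 mg/h
Convert to g/h: 1190000 / 1000 = 1190 g/h

1190 g/h


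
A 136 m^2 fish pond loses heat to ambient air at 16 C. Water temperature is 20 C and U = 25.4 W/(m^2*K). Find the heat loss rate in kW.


Temperature difference dT = 20 - 16 = 4 K
Heat loss (W) = U * A * dT = 25.4 * 136 * 4 = 13817.6 W
Convert to kW: 13817.6 / 1000 = 13.8176 kW

13.8176 kW


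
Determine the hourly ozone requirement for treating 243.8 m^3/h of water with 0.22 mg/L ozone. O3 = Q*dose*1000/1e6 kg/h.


O3 demand (mg/h) = Q * dose * 1000 = 243.8 * 0.22 * 1000 = 53636 mg/h
Convert mg to kg: 53636 / 1e6 = 0.053636 kg/h

0.053636 kg/h


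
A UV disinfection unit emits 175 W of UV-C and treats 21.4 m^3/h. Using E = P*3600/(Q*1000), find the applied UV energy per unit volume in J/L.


Energy delivered per hour = 175 W * 3600 s = 630000 J/h
Volume treated per hour = 21.4 m^3/h * 1000 = 21400 L/h
dose = 630000 / 21400 = 29.4393 J/L

29.4393 J/L


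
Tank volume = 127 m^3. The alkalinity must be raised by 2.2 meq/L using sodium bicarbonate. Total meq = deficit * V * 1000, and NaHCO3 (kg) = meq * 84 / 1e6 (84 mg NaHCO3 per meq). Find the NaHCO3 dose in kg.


Tank volume in L = 127 m^3 * 1000 = 127000 L
Total meq required = 2.2 meq/L * 127000 L = 279400 meq
NaHCO3 mass = 279400 meq * 84 mg/meq / 1e6 = 23.4696 kg

23.4696 kg


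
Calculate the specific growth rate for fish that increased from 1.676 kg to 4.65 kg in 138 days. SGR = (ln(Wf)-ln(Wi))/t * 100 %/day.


ln(W_f) = ln(4.65) = 1.5368672
ln(W_i) = ln(1.676) = 0.51641
ln(W_f) - ln(W_i) = 1.5368672 - 0.51641 = 1.0204572
SGR = 1.0204572 / 138 * 100 = 0.739462 %/day

0.739462 %/day


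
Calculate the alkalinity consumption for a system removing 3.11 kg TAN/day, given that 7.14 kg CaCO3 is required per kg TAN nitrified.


Alkalinity factor: 7.14 kg CaCO3 consumed per kg TAN nitrified
alk = 3.11 kg TAN * 7.14 = 22.2054 kg CaCO3/day

22.2054 kg CaCO3/day


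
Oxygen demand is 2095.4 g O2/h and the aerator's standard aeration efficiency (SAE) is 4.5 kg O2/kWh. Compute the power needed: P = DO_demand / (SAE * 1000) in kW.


SAE in g O2/kWh = 4.5 * 1000 = 4500 g/kWh
P = DO_demand / SAE_g = 2095.4 / 4500 = 0.465644 kW

0.465644 kW


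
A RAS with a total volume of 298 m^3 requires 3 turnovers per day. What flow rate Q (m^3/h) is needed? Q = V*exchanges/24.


Daily recirculation volume = 298 m^3 * 3 = 894 m^3/day
Flow rate Q = daily volume / 24 h = 894 / 24 = 37.25 m^3/h

37.25 m^3/h


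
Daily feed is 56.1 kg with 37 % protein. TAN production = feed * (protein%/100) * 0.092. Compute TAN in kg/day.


Protein in feed = 56.1 * 37/100 = 20.757 kg/day
TAN = protein * 0.092 = 20.757 * 0.092 = 1.909644 kg/day

1.909644 kg/day


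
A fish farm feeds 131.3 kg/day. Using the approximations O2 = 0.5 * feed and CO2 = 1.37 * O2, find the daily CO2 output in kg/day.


O2 = 131.3 * 0.5 = 65.65
CO2 = 65.65 * 1.37 = 89.9405

89.9405 kg/day


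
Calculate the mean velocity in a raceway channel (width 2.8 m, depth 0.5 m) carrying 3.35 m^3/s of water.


Cross-sectional area = W * d = 2.8 * 0.5 = 1.4 m^2
Velocity = Q / A = 3.35 / 1.4 = 2.39286 m/s

2.39286 m/s


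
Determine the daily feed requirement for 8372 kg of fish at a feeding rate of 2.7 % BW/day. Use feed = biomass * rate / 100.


Feeding rate fraction = 2.7% / 100 = 0.027
Daily feed = 8372 kg * 0.027 = 226.044 kg/day

226.044 kg/day


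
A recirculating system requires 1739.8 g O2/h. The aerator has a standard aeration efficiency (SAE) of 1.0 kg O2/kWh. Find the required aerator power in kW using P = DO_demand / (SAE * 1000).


SAE in g O2/kWh = 1.0 * 1000 = 1000 g/kWh
P = DO_demand / SAE_g = 1739.8 / 1000 = 1.7398 kW

1.7398 kW


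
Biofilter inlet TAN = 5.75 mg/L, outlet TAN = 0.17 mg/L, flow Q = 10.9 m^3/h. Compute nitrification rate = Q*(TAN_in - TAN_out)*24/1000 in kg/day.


Concentration drop: TAN_in - TAN_out = 5.75 - 0.17 = 5.58 mg/L
Hourly TAN removed = Q * dTAN = 10.9 m^3/h * 5.58 mg/L = 60.822 g/h  (m^3/h * mg/L = g/h)
Daily TAN removed = 60.822 * 24 = 1459.728 g/day
Convert to kg/day: 1459.728 / 1000 = 1.459728 kg/day

1.459728 kg/day


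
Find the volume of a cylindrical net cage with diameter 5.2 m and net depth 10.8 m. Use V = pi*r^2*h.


r = d/2 = 5.2/2 = 2.6 m
Base area = pi*r^2 = pi*2.6^2 = 21.237166 m^2
Volume = 21.237166 * 10.8 = 229.361 m^3

229.361 m^3


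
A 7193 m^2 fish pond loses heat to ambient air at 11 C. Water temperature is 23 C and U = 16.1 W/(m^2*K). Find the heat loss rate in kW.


Temperature difference dT = 23 - 11 = 12 K
Heat loss (W) = U * A * dT = 16.1 * 7193 * 12 = 1389687.6 W
Convert to kW: 1389687.6 / 1000 = 1389.6876 kW

1389.6876 kW


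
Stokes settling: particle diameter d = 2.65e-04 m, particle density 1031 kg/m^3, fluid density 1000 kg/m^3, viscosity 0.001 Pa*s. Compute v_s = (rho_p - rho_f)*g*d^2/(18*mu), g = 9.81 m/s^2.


Density difference: rho_p - rho_f = 1031 - 1000 = 31 kg/m^3
d^2 = (2.65e-04)^2 = 7.0225e-08 m^2
Numerator = (rho_p - rho_f) * g * d^2 = 31 * 9.81 * 7.0225e-08 = 2.1356125e-05
Denominator = 18 * mu = 18 * 0.001 = 0.018
v_s = 2.1356125e-05 / 0.018 = 0.00118645 m/s
Check: Re = rho_f * v_s * d / mu = 1000 * 0.00118645 * 2.65e-04 / 0.001 = 0.314 < 1, so Stokes' law applies.

0.00118645 m/s


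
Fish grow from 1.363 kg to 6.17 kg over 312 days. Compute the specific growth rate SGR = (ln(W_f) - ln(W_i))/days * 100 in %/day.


ln(W_f) = ln(6.17) = 1.8196988
ln(W_i) = ln(1.363) = 0.30968815
ln(W_f) - ln(W_i) = 1.8196988 - 0.30968815 = 1.5100107
SGR = 1.5100107 / 312 * 100 = 0.483978 %/day

0.483978 %/day


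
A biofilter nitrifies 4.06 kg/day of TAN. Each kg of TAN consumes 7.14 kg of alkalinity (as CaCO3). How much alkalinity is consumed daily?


Alkalinity factor: 7.14 kg CaCO3 consumed per kg TAN nitrified
alk = 4.06 kg TAN * 7.14 = 28.9884 kg CaCO3/day

28.9884 kg CaCO3/day


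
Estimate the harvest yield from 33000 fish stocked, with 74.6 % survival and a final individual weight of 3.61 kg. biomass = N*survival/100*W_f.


Survivors = 33000 * 74.6/100 = 24618 fish
Harvest biomass = survivors * W_f = 24618 * 3.61 = 88870.98 kg

88870.98 kg


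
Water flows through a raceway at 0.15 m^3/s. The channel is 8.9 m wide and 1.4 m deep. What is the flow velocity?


Cross-sectional area = W * d = 8.9 * 1.4 = 12.46 m^2
Velocity = Q / A = 0.15 / 12.46 = 0.0120385 m/s

0.0120385 m/s


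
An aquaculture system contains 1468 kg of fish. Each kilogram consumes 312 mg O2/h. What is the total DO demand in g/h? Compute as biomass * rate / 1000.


Total O2 consumption (mg/h) = 1468 kg * 312 mg/(kg*h) = 458016 mg/h
Convert to g/h: 458016 / 1000 = 458.016 g/h

458.016 g/h


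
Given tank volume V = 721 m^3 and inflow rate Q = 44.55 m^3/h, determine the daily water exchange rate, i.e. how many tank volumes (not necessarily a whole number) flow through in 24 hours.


Daily flow volume = 44.55 m^3/h * 24 h = 1069.2 m^3/day
Exchanges = daily flow / tank volume = 1069.2 / 721 = 1.48294 exchanges/day

1.48294 exchanges/day


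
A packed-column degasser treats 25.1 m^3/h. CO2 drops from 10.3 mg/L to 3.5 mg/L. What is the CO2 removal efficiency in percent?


CO2_out / CO2_in = 3.5 / 10.3 = 0.33980583
Fraction remaining = 0.33980583
efficiency = (1 - 0.33980583) * 100 = 66.0194 %

66.0194 %


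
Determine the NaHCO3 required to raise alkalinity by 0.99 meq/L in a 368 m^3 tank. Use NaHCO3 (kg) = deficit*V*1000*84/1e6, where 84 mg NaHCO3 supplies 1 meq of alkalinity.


Tank volume in L = 368 m^3 * 1000 = 368000 L
Total meq required = 0.99 meq/L * 368000 L = 364320 meq
NaHCO3 mass = 364320 meq * 84 mg/meq / 1e6 = 30.6029 kg

30.6029 kg


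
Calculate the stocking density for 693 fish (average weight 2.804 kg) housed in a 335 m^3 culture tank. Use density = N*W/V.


Total biomass = 693 fish * 2.804 kg = 1943.172 kg
Density = total biomass / volume = 1943.172 / 335 = 5.80051 kg/m^3

5.80051 kg/m^3


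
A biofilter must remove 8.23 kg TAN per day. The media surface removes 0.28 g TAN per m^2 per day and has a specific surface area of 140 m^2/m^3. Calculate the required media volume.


A = 8.23*1000 / 0.28 = 29392.857 m^2
V = 29392.857 / 140 = 209.949

209.949 m^3


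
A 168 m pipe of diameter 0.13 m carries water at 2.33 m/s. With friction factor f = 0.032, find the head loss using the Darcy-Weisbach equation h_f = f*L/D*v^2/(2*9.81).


v^2 = 2.33^2 = 5.4289 m^2/s^2
L/D = 168/0.13 = 1292.3077
h_f = f*(L/D)*v^2/(2g) = 0.032 * 1292.3077 * 5.4289 / 19.62 = 11.4427 m

11.4427 m


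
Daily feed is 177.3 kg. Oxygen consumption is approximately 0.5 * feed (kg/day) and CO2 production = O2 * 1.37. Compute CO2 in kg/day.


O2 = 177.3 * 0.5 = 88.65
CO2 = 88.65 * 1.37 = 121.4505

121.4505 kg/day


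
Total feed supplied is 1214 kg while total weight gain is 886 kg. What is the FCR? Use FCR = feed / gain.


FCR = feed consumed / weight gained
FCR = 1214 kg / 886 kg = 1.3702

1.3702


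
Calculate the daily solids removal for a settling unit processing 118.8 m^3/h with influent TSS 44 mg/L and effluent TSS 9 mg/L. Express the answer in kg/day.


Concentration drop: TSS_in - TSS_out = 44 - 9 = 35 mg/L
Hourly solids removed = Q * dTSS = 118.8 m^3/h * 35 mg/L = 4158 g/h  (m^3/h * mg/L = g/h)
Daily solids removed = 4158 * 24 = 99792 g/day
Convert g to kg: 99792 / 1000 = 99.792 kg/day

99.792 kg/day


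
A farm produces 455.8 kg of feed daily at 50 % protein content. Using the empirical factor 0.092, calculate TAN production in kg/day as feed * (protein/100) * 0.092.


Protein in feed = 455.8 * 50/100 = 227.9 kg/day
TAN = protein * 0.092 = 227.9 * 0.092 = 20.9668 kg/day

20.9668 kg/day


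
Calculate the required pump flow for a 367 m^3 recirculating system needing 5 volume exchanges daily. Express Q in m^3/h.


Daily recirculation volume = 367 m^3 * 5 = 1835 m^3/day
Flow rate Q = daily volume / 24 h = 1835 / 24 = 76.4583 m^3/h

76.4583 m^3/h


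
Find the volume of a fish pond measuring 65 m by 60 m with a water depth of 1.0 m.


Base area = L * W = 65 * 60 = 3900 m^2
Volume = area * depth = 3900 * 1.0 = 3900 m^3

3900 m^3


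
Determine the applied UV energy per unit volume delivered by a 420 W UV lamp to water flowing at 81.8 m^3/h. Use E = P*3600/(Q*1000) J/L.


Energy delivered per hour = 420 W * 3600 s = 1512000 J/h
Volume treated per hour = 81.8 m^3/h * 1000 = 81800 L/h
dose = 1512000 / 81800 = 18.4841 J/L

18.4841 J/L


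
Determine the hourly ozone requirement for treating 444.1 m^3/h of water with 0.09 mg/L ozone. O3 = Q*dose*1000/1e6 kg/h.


O3 demand (mg/h) = Q * dose * 1000 = 444.1 * 0.09 * 1000 = 39969 mg/h
Convert mg to kg: 39969 / 1e6 = 0.039969 kg/h

0.039969 kg/h


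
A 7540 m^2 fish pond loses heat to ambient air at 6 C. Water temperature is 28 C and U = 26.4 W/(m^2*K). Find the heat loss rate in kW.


Temperature difference dT = 28 - 6 = 22 K
Heat loss (W) = U * A * dT = 26.4 * 7540 * 22 = 4379232 W
Convert to kW: 4379232 / 1000 = 4379.232 kW

4379.232 kW


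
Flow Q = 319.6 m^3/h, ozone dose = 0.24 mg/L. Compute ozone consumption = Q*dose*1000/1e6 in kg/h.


O3 demand (mg/h) = Q * dose * 1000 = 319.6 * 0.24 * 1000 = 76704 mg/h
Convert mg to kg: 76704 / 1e6 = 0.076704 kg/h

0.076704 kg/h


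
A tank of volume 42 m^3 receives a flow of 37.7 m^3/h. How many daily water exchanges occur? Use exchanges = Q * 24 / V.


Daily flow volume = 37.7 m^3/h * 24 h = 904.8 m^3/day
Exchanges = daily flow / tank volume = 904.8 / 42 = 21.5429 exchanges/day

21.5429 exchanges/day


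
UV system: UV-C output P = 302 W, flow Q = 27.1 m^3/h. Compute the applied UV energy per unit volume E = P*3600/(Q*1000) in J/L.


Energy delivered per hour = 302 W * 3600 s = 1087200 J/h
Volume treated per hour = 27.1 m^3/h * 1000 = 27100 L/h
dose = 1087200 / 27100 = 40.1181 J/L

40.1181 J/L


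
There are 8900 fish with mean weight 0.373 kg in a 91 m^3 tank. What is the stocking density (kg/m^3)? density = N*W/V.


Total biomass = 8900 fish * 0.373 kg = 3319.7 kg
Density = total biomass / volume = 3319.7 / 91 = 36.4802 kg/m^3

36.4802 kg/m^3


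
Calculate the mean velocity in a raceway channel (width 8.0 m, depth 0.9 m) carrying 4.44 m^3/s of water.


Cross-sectional area = W * d = 8.0 * 0.9 = 7.2 m^2
Velocity = Q / A = 4.44 / 7.2 = 0.616667 m/s

0.616667 m/s


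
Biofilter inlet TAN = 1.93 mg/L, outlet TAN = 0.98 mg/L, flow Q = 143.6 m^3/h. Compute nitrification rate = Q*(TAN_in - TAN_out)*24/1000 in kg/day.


Concentration drop: TAN_in - TAN_out = 1.93 - 0.98 = 0.95 mg/L
Hourly TAN removed = Q * dTAN = 143.6 m^3/h * 0.95 mg/L = 136.42 g/h  (m^3/h * mg/L = g/h)
Daily TAN removed = 136.42 * 24 = 3274.08 g/day
Convert to kg/day: 3274.08 / 1000 = 3.27408 kg/day

3.27408 kg/day


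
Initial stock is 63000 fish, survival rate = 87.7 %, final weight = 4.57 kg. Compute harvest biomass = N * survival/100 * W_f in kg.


Survivors = 63000 * 87.7/100 = 55251 fish
Harvest biomass = survivors * W_f = 55251 * 4.57 = 252497.07 kg

252497.07 kg


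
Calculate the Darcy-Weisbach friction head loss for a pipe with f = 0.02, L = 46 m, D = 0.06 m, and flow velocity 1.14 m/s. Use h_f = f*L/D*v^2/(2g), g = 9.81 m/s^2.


v^2 = 1.14^2 = 1.2996 m^2/s^2
L/D = 46/0.06 = 766.66667
h_f = f*(L/D)*v^2/(2g) = 0.02 * 766.66667 * 1.2996 / 19.62 = 1.01566 m

1.01566 m


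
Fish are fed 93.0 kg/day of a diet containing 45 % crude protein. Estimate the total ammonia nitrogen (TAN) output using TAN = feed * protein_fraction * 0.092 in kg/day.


Protein in feed = 93.0 * 45/100 = 41.85 kg/day
TAN = protein * 0.092 = 41.85 * 0.092 = 3.8502 kg/day

3.8502 kg/day


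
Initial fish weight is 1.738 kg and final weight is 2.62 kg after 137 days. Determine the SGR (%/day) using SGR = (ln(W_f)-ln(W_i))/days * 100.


ln(W_f) = ln(2.62) = 0.96317432
ln(W_i) = ln(1.738) = 0.55273503
ln(W_f) - ln(W_i) = 0.96317432 - 0.55273503 = 0.41043929
SGR = 0.41043929 / 137 * 100 = 0.299591 %/day

0.299591 %/day


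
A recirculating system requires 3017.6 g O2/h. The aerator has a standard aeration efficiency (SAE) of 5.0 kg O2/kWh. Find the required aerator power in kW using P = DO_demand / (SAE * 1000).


SAE in g O2/kWh = 5.0 * 1000 = 5000 g/kWh
P = DO_demand / SAE_g = 3017.6 / 5000 = 0.60352 kW

0.60352 kW


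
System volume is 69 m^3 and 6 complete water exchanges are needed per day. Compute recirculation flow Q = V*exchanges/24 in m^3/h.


Daily recirculation volume = 69 m^3 * 6 = 414 m^3/day
Flow rate Q = daily volume / 24 h = 414 / 24 = 17.25 m^3/h

17.25 m^3/h


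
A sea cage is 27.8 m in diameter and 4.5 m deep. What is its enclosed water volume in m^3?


r = d/2 = 27.8/2 = 13.9 m
Base area = pi*r^2 = pi*13.9^2 = 606.98712 m^2
Volume = 606.98712 * 4.5 = 2731.44 m^3

2731.44 m^3


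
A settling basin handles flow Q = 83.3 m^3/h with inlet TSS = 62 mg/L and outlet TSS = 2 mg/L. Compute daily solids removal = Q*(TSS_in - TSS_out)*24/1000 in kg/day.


Concentration drop: TSS_in - TSS_out = 62 - 2 = 60 mg/L
Hourly solids removed = Q * dTSS = 83.3 m^3/h * 60 mg/L = 4998 g/h  (m^3/h * mg/L = g/h)
Daily solids removed = 4998 * 24 = 119952 g/day
Convert g to kg: 119952 / 1000 = 119.952 kg/day

119.952 kg/day


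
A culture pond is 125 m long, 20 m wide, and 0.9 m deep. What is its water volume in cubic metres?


Base area = L * W = 125 * 20 = 2500 m^2
Volume = area * depth = 2500 * 0.9 = 2250 m^3

2250 m^3


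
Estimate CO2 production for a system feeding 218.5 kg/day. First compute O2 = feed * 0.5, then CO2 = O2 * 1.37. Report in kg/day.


O2 = 218.5 * 0.5 = 109.25
CO2 = 109.25 * 1.37 = 149.6725

149.6725 kg/day


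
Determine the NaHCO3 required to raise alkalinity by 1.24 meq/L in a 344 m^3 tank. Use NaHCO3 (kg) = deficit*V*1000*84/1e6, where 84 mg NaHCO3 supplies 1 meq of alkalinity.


Tank volume in L = 344 m^3 * 1000 = 344000 L
Total meq required = 1.24 meq/L * 344000 L = 426560 meq
NaHCO3 mass = 426560 meq * 84 mg/meq / 1e6 = 35.831 kg

35.831 kg


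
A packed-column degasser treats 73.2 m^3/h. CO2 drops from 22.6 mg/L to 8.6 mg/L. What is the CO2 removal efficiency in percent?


CO2_out / CO2_in = 8.6 / 22.6 = 0.38053097
Fraction remaining = 0.38053097
efficiency = (1 - 0.38053097) * 100 = 61.9469 %

61.9469 %


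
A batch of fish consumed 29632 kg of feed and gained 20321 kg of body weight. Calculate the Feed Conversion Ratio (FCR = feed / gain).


FCR = feed consumed / weight gained
FCR = 29632 kg / 20321 kg = 1.4582

1.4582


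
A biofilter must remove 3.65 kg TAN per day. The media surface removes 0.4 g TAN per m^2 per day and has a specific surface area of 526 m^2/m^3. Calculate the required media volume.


A = 3.65*1000 / 0.4 = 9125 m^2
V = 9125 / 526 = 17.3479

17.3479 m^3


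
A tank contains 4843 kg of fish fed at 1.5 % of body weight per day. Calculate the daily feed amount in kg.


Feeding rate fraction = 1.5% / 100 = 0.015
Daily feed = 4843 kg * 0.015 = 72.645 kg/day

72.645 kg/day


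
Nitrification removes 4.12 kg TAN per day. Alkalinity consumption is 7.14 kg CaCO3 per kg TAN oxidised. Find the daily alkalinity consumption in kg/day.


Alkalinity factor: 7.14 kg CaCO3 consumed per kg TAN nitrified
alk = 4.12 kg TAN * 7.14 = 29.4168 kg CaCO3/day

29.4168 kg CaCO3/day


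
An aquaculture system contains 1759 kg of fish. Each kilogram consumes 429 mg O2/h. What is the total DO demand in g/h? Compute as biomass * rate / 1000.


Total O2 consumption (mg/h) = 1759 kg * 429 mg/(kg*h) = 754611 mg/h
Convert to g/h: 754611 / 1000 = 754.611 g/h

754.611 g/h


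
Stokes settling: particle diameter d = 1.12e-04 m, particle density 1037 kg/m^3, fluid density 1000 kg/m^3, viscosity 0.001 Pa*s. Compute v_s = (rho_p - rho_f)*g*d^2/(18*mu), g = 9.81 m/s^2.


Density difference: rho_p - rho_f = 1037 - 1000 = 37 kg/m^3
d^2 = (1.12e-04)^2 = 1.2544e-08 m^2
Numerator = (rho_p - rho_f) * g * d^2 = 37 * 9.81 * 1.2544e-08 = 4.5530957e-06
Denominator = 18 * mu = 18 * 0.001 = 0.018
v_s = 4.5530957e-06 / 0.018 = 2.5295e-04 m/s
Check: Re = rho_f * v_s * d / mu = 1000 * 2.5295e-04 * 1.12e-04 / 0.001 = 0.0283 < 1, so Stokes' law applies.

2.5295e-04 m/s


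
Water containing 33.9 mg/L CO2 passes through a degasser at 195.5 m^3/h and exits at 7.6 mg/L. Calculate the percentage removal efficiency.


CO2_out / CO2_in = 7.6 / 33.9 = 0.22418879
Fraction remaining = 0.22418879
efficiency = (1 - 0.22418879) * 100 = 77.5811 %

77.5811 %


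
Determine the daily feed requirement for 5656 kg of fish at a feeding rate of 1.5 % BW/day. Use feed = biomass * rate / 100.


Feeding rate fraction = 1.5% / 100 = 0.015
Daily feed = 5656 kg * 0.015 = 84.84 kg/day

84.84 kg/day


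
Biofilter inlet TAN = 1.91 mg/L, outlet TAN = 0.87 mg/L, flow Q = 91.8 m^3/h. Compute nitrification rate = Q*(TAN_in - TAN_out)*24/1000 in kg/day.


Concentration drop: TAN_in - TAN_out = 1.91 - 0.87 = 1.04 mg/L
Hourly TAN removed = Q * dTAN = 91.8 m^3/h * 1.04 mg/L = 95.472 g/h  (m^3/h * mg/L = g/h)
Daily TAN removed = 95.472 * 24 = 2291.328 g/day
Convert to kg/day: 2291.328 / 1000 = 2.291328 kg/day

2.291328 kg/day


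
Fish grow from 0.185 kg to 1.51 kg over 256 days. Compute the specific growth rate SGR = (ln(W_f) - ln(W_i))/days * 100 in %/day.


ln(W_f) = ln(1.51) = 0.41210965
ln(W_i) = ln(0.185) = -1.6873995
ln(W_f) - ln(W_i) = 0.41210965 - -1.6873995 = 2.0995091
SGR = 2.0995091 / 256 * 100 = 0.820121 %/day

0.820121 %/day


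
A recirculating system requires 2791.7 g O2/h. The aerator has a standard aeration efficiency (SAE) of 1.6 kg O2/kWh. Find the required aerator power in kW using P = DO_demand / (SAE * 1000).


SAE in g O2/kWh = 1.6 * 1000 = 1600 g/kWh
P = DO_demand / SAE_g = 2791.7 / 1600 = 1.74481 kW

1.74481 kW


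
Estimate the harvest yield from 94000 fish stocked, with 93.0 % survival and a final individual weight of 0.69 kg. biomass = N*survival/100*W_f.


Survivors = 94000 * 93.0/100 = 87420 fish
Harvest biomass = survivors * W_f = 87420 * 0.69 = 60319.8 kg

60319.8 kg


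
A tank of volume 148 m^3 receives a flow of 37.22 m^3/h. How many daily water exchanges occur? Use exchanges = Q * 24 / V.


Daily flow volume = 37.22 m^3/h * 24 h = 893.28 m^3/day
Exchanges = daily flow / tank volume = 893.28 / 148 = 6.03568 exchanges/day

6.03568 exchanges/day


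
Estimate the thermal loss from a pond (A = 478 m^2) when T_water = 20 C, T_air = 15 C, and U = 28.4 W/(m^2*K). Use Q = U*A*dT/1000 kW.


Temperature difference dT = 20 - 15 = 5 K
Heat loss (W) = U * A * dT = 28.4 * 478 * 5 = 67876 W
Convert to kW: 67876 / 1000 = 67.876 kW

67.876 kW


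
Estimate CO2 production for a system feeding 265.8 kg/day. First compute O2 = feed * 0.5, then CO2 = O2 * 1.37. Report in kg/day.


O2 = 265.8 * 0.5 = 132.9
CO2 = 132.9 * 1.37 = 182.073

182.073 kg/day


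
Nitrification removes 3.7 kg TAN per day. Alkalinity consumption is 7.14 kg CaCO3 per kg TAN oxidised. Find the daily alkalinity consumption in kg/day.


Alkalinity factor: 7.14 kg CaCO3 consumed per kg TAN nitrified
alk = 3.7 kg TAN * 7.14 = 26.418 kg CaCO3/day

26.418 kg CaCO3/day


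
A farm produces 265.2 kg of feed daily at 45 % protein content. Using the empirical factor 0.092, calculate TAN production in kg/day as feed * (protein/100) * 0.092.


Protein in feed = 265.2 * 45/100 = 119.34 kg/day
TAN = protein * 0.092 = 119.34 * 0.092 = 10.97928 kg/day

10.97928 kg/day


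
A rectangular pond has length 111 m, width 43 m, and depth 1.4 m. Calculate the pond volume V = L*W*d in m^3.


Base area = L * W = 111 * 43 = 4773 m^2
Volume = area * depth = 4773 * 1.4 = 6682.2 m^3

6682.2 m^3


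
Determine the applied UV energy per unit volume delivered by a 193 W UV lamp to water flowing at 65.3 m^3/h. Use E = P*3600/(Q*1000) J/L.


Energy delivered per hour = 193 W * 3600 s = 694800 J/h
Volume treated per hour = 65.3 m^3/h * 1000 = 65300 L/h
dose = 694800 / 65300 = 10.6401 J/L

10.6401 J/L


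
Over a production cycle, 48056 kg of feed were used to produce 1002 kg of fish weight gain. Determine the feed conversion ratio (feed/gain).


FCR = feed consumed / weight gained
FCR = 48056 kg / 1002 kg = 47.9601

47.9601


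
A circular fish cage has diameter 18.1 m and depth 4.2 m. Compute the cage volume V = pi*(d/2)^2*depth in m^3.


r = d/2 = 18.1/2 = 9.05 m
Base area = pi*r^2 = pi*9.05^2 = 257.30429 m^2
Volume = 257.30429 * 4.2 = 1080.68 m^3

1080.68 m^3


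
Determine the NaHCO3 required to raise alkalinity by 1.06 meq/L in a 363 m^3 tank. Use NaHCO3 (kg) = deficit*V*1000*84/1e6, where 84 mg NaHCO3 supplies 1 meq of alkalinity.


Tank volume in L = 363 m^3 * 1000 = 363000 L
Total meq required = 1.06 meq/L * 363000 L = 384780 meq
NaHCO3 mass = 384780 meq * 84 mg/meq / 1e6 = 32.3215 kg

32.3215 kg


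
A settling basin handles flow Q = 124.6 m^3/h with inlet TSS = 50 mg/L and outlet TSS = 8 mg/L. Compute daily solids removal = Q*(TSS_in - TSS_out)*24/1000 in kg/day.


Concentration drop: TSS_in - TSS_out = 50 - 8 = 42 mg/L
Hourly solids removed = Q * dTSS = 124.6 m^3/h * 42 mg/L = 5233.2 g/h  (m^3/h * mg/L = g/h)
Daily solids removed = 5233.2 * 24 = 125596.8 g/day
Convert g to kg: 125596.8 / 1000 = 125.5968 kg/day

125.5968 kg/day


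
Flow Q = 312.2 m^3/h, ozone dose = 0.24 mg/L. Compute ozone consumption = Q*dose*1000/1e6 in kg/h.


O3 demand (mg/h) = Q * dose * 1000 = 312.2 * 0.24 * 1000 = 74928 mg/h
Convert mg to kg: 74928 / 1e6 = 0.074928 kg/h

0.074928 kg/h


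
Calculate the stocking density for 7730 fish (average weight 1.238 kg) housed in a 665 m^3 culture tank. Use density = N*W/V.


Total biomass = 7730 fish * 1.238 kg = 9569.74 kg
Density = total biomass / volume = 9569.74 / 665 = 14.3906 kg/m^3

14.3906 kg/m^3


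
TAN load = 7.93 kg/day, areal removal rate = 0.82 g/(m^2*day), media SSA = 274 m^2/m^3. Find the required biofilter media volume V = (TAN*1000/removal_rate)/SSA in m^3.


A = 7.93*1000 / 0.82 = 9670.7317 m^2
V = 9670.7317 / 274 = 35.2946

35.2946 m^3


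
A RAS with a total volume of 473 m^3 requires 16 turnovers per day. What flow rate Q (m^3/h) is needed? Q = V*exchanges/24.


Daily recirculation volume = 473 m^3 * 16 = 7568 m^3/day
Flow rate Q = daily volume / 24 h = 7568 / 24 = 315.333 m^3/h

315.333 m^3/h


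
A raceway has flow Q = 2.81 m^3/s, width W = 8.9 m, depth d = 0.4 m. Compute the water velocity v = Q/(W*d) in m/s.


Cross-sectional area = W * d = 8.9 * 0.4 = 3.56 m^2
Velocity = Q / A = 2.81 / 3.56 = 0.789326 m/s

0.789326 m/s


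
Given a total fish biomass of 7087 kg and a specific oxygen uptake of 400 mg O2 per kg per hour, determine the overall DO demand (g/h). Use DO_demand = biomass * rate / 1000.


Total O2 consumption (mg/h) = 7087 kg * 400 mg/(kg*h) = 2834800 mg/h
Convert to g/h: 2834800 / 1000 = 2834.8 g/h

2834.8 g/h


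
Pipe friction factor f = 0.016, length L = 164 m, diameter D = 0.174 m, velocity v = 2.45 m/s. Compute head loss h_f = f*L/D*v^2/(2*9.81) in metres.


v^2 = 2.45^2 = 6.0025 m^2/s^2
L/D = 164/0.174 = 942.52874
h_f = f*(L/D)*v^2/(2g) = 0.016 * 942.52874 * 6.0025 / 19.62 = 4.61368 m

4.61368 m


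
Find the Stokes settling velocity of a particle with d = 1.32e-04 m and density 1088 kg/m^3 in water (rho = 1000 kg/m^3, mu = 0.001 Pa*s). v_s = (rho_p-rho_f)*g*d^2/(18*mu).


Density difference: rho_p - rho_f = 1088 - 1000 = 88 kg/m^3
d^2 = (1.32e-04)^2 = 1.7424e-08 m^2
Numerator = (rho_p - rho_f) * g * d^2 = 88 * 9.81 * 1.7424e-08 = 1.5041791e-05
Denominator = 18 * mu = 18 * 0.001 = 0.018
v_s = 1.5041791e-05 / 0.018 = 8.35655e-04 m/s
Check: Re = rho_f * v_s * d / mu = 1000 * 8.35655e-04 * 1.32e-04 / 0.001 = 0.11 < 1, so Stokes' law applies.

8.35655e-04 m/s


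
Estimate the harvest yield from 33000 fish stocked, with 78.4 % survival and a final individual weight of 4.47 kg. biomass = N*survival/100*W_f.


Survivors = 33000 * 78.4/100 = 25872 fish
Harvest biomass = survivors * W_f = 25872 * 4.47 = 115647.84 kg

115647.84 kg


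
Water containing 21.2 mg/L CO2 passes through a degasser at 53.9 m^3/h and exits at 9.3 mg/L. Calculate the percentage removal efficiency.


CO2_out / CO2_in = 9.3 / 21.2 = 0.43867925
Fraction remaining = 0.43867925
efficiency = (1 - 0.43867925) * 100 = 56.1321 %

56.1321 %


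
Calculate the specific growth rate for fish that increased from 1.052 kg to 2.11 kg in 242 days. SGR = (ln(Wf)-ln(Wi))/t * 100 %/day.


ln(W_f) = ln(2.11) = 0.74668795
ln(W_i) = ln(1.052) = 0.050693114
ln(W_f) - ln(W_i) = 0.74668795 - 0.050693114 = 0.69599484
SGR = 0.69599484 / 242 * 100 = 0.287601 %/day

0.287601 %/day


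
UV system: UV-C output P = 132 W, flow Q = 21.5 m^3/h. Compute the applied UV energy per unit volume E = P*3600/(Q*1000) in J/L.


Energy delivered per hour = 132 W * 3600 s = 475200 J/h
Volume treated per hour = 21.5 m^3/h * 1000 = 21500 L/h
dose = 475200 / 21500 = 22.1023 J/L

22.1023 J/L


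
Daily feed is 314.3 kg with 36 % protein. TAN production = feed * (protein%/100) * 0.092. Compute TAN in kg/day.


Protein in feed = 314.3 * 36/100 = 113.148 kg/day
TAN = protein * 0.092 = 113.148 * 0.092 = 10.409616 kg/day

10.409616 kg/day


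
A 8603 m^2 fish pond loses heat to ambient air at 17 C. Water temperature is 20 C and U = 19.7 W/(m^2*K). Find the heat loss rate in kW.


Temperature difference dT = 20 - 17 = 3 K
Heat loss (W) = U * A * dT = 19.7 * 8603 * 3 = 508437.3 W
Convert to kW: 508437.3 / 1000 = 508.4373 kW

508.4373 kW


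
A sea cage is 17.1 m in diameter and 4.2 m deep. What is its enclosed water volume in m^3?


r = d/2 = 17.1/2 = 8.55 m
Base area = pi*r^2 = pi*8.55^2 = 229.65828 m^2
Volume = 229.65828 * 4.2 = 964.565 m^3

964.565 m^3


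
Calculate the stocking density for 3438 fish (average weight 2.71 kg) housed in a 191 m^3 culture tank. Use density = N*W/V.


Total biomass = 3438 fish * 2.71 kg = 9316.98 kg
Density = total biomass / volume = 9316.98 / 191 = 48.78 kg/m^3

48.78 kg/m^3


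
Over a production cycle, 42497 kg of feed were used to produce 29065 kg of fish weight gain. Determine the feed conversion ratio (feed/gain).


FCR = feed consumed / weight gained
FCR = 42497 kg / 29065 kg = 1.46214

1.46214


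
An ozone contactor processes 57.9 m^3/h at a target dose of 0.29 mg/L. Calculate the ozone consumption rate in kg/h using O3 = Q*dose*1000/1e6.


O3 demand (mg/h) = Q * dose * 1000 = 57.9 * 0.29 * 1000 = 16791 mg/h
Convert mg to kg: 16791 / 1e6 = 0.016791 kg/h

0.016791 kg/h


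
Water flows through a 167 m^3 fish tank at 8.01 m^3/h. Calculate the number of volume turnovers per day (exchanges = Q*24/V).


Daily flow volume = 8.01 m^3/h * 24 h = 192.24 m^3/day
Exchanges = daily flow / tank volume = 192.24 / 167 = 1.15114 exchanges/day

1.15114 exchanges/day


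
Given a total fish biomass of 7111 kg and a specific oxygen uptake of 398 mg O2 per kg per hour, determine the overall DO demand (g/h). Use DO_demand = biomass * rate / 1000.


Total O2 consumption (mg/h) = 7111 kg * 398 mg/(kg*h) = 2830178 mg/h
Convert to g/h: 2830178 / 1000 = 2830.178 g/h

2830.178 g/h


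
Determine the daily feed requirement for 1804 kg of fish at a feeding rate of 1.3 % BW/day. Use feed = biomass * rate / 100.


Feeding rate fraction = 1.3% / 100 = 0.013
Daily feed = 1804 kg * 0.013 = 23.452 kg/day

23.452 kg/day


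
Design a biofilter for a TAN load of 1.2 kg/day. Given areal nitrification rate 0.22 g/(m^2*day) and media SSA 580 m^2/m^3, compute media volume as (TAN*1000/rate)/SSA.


A = 1.2*1000 / 0.22 = 5454.5455 m^2
V = 5454.5455 / 580 = 9.40439

9.40439 m^3


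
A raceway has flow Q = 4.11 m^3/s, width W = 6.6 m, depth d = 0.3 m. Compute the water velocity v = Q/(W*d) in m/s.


Cross-sectional area = W * d = 6.6 * 0.3 = 1.98 m^2
Velocity = Q / A = 4.11 / 1.98 = 2.07576 m/s

2.07576 m/s


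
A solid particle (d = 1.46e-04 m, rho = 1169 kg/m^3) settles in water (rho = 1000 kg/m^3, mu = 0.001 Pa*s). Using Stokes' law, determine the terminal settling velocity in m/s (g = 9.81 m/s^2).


Density difference: rho_p - rho_f = 1169 - 1000 = 169 kg/m^3
d^2 = (1.46e-04)^2 = 2.1316e-08 m^2
Numerator = (rho_p - rho_f) * g * d^2 = 169 * 9.81 * 2.1316e-08 = 3.5339583e-05
Denominator = 18 * mu = 18 * 0.001 = 0.018
v_s = 3.5339583e-05 / 0.018 = 0.00196331 m/s
Check: Re = rho_f * v_s * d / mu = 1000 * 0.00196331 * 1.46e-04 / 0.001 = 0.287 < 1, so Stokes' law applies.

0.00196331 m/s


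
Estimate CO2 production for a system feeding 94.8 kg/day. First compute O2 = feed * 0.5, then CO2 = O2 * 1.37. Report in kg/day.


O2 = 94.8 * 0.5 = 47.4
CO2 = 47.4 * 1.37 = 64.938

64.938 kg/day


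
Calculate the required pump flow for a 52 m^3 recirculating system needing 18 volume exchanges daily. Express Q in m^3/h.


Daily recirculation volume = 52 m^3 * 18 = 936 m^3/day
Flow rate Q = daily volume / 24 h = 936 / 24 = 39 m^3/h

39 m^3/h


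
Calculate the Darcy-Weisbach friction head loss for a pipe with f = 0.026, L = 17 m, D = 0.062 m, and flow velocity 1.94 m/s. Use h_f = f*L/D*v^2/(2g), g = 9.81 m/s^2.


v^2 = 1.94^2 = 3.7636 m^2/s^2
L/D = 17/0.062 = 274.19355
h_f = f*(L/D)*v^2/(2g) = 0.026 * 274.19355 * 3.7636 / 19.62 = 1.36752 m

1.36752 m


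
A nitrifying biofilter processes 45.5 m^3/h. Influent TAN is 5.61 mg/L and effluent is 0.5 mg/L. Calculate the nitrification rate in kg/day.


Concentration drop: TAN_in - TAN_out = 5.61 - 0.5 = 5.11 mg/L
Hourly TAN removed = Q * dTAN = 45.5 m^3/h * 5.11 mg/L = 232.505 g/h  (m^3/h * mg/L = g/h)
Daily TAN removed = 232.505 * 24 = 5580.12 g/day
Convert to kg/day: 5580.12 / 1000 = 5.58012 kg/day

5.58012 kg/day


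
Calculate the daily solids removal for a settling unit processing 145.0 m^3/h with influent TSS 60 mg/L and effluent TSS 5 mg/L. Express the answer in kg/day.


Concentration drop: TSS_in - TSS_out = 60 - 5 = 55 mg/L
Hourly solids removed = Q * dTSS = 145.0 m^3/h * 55 mg/L = 7975 g/h  (m^3/h * mg/L = g/h)
Daily solids removed = 7975 * 24 = 191400 g/day
Convert g to kg: 191400 / 1000 = 191.4 kg/day

191.4 kg/day


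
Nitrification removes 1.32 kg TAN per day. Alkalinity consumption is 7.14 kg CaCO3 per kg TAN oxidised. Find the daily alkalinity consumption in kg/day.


Alkalinity factor: 7.14 kg CaCO3 consumed per kg TAN nitrified
alk = 1.32 kg TAN * 7.14 = 9.4248 kg CaCO3/day

9.4248 kg CaCO3/day


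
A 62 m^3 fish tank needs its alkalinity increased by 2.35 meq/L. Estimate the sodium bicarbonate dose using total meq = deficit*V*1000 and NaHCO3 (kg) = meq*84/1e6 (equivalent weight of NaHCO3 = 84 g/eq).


Tank volume in L = 62 m^3 * 1000 = 62000 L
Total meq required = 2.35 meq/L * 62000 L = 145700 meq
NaHCO3 mass = 145700 meq * 84 mg/meq / 1e6 = 12.2388 kg

12.2388 kg


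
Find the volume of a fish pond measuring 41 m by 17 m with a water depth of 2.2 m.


Base area = L * W = 41 * 17 = 697 m^2
Volume = area * depth = 697 * 2.2 = 1533.4 m^3

1533.4 m^3


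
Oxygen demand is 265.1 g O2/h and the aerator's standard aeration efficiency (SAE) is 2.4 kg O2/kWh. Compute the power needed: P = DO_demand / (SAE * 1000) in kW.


SAE in g O2/kWh = 2.4 * 1000 = 2400 g/kWh
P = DO_demand / SAE_g = 265.1 / 2400 = 0.110458 kW

0.110458 kW


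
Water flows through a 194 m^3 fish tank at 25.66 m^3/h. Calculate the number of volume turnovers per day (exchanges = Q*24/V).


Daily flow volume = 25.66 m^3/h * 24 h = 615.84 m^3/day
Exchanges = daily flow / tank volume = 615.84 / 194 = 3.17443 exchanges/day

3.17443 exchanges/day


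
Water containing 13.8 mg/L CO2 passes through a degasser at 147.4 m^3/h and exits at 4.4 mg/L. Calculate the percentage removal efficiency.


CO2_out / CO2_in = 4.4 / 13.8 = 0.31884058
Fraction remaining = 0.31884058
efficiency = (1 - 0.31884058) * 100 = 68.1159 %

68.1159 %


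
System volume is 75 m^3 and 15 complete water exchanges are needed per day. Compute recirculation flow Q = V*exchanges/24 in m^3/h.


Daily recirculation volume = 75 m^3 * 15 = 1125 m^3/day
Flow rate Q = daily volume / 24 h = 1125 / 24 = 46.875 m^3/h

46.875 m^3/h


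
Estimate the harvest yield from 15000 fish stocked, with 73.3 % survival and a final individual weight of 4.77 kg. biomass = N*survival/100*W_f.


Survivors = 15000 * 73.3/100 = 10995 fish
Harvest biomass = survivors * W_f = 10995 * 4.77 = 52446.15 kg

52446.15 kg


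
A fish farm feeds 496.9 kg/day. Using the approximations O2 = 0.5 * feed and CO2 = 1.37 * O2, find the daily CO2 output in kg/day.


O2 = 496.9 * 0.5 = 248.45
CO2 = 248.45 * 1.37 = 340.3765

340.3765 kg/day


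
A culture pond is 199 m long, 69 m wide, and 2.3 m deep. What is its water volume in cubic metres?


Base area = L * W = 199 * 69 = 13731 m^2
Volume = area * depth = 13731 * 2.3 = 31581.3 m^3

31581.3 m^3


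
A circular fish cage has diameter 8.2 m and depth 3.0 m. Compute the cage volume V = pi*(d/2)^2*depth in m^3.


r = d/2 = 8.2/2 = 4.1 m
Base area = pi*r^2 = pi*4.1^2 = 52.810173 m^2
Volume = 52.810173 * 3.0 = 158.431 m^3

158.431 m^3


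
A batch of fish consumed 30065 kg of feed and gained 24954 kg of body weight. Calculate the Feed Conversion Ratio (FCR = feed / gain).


FCR = feed consumed / weight gained
FCR = 30065 kg / 24954 kg = 1.20482

1.20482


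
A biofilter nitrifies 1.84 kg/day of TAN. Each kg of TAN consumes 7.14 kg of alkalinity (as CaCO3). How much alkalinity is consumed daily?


Alkalinity factor: 7.14 kg CaCO3 consumed per kg TAN nitrified
alk = 1.84 kg TAN * 7.14 = 13.1376 kg CaCO3/day

13.1376 kg CaCO3/day


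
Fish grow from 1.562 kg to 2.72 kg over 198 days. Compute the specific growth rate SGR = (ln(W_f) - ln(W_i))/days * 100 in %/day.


ln(W_f) = ln(2.72) = 1.0006319
ln(W_i) = ln(1.562) = 0.44596705
ln(W_f) - ln(W_i) = 1.0006319 - 0.44596705 = 0.55466485
SGR = 0.55466485 / 198 * 100 = 0.280134 %/day

0.280134 %/day


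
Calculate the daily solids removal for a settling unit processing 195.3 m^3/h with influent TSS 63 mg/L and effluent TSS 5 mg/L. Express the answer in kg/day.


Concentration drop: TSS_in - TSS_out = 63 - 5 = 58 mg/L
Hourly solids removed = Q * dTSS = 195.3 m^3/h * 58 mg/L = 11327.4 g/h  (m^3/h * mg/L = g/h)
Daily solids removed = 11327.4 * 24 = 271857.6 g/day
Convert g to kg: 271857.6 / 1000 = 271.8576 kg/day

271.8576 kg/day


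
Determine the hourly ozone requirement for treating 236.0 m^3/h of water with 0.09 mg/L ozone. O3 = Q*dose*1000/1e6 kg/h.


O3 demand (mg/h) = Q * dose * 1000 = 236.0 * 0.09 * 1000 = 21240 mg/h
Convert mg to kg: 21240 / 1e6 = 0.02124 kg/h

0.02124 kg/h


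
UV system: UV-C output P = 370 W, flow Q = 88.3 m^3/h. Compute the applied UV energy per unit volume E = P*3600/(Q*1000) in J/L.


Energy delivered per hour = 370 W * 3600 s = 1332000 J/h
Volume treated per hour = 88.3 m^3/h * 1000 = 88300 L/h
dose = 1332000 / 88300 = 15.0849 J/L

15.0849 J/L


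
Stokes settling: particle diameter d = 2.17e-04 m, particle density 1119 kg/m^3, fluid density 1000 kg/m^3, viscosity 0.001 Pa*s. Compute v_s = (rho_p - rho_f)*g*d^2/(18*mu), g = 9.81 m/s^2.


Density difference: rho_p - rho_f = 1119 - 1000 = 119 kg/m^3
d^2 = (2.17e-04)^2 = 4.7089e-08 m^2
Numerator = (rho_p - rho_f) * g * d^2 = 119 * 9.81 * 4.7089e-08 = 5.4971228e-05
Denominator = 18 * mu = 18 * 0.001 = 0.018
v_s = 5.4971228e-05 / 0.018 = 0.00305396 m/s
Check: Re = rho_f * v_s * d / mu = 1000 * 0.00305396 * 2.17e-04 / 0.001 = 0.663 < 1, so Stokes' law applies.

0.00305396 m/s


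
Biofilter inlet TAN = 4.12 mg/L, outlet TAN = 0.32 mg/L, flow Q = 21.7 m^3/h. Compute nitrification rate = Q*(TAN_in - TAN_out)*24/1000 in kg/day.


Concentration drop: TAN_in - TAN_out = 4.12 - 0.32 = 3.8 mg/L
Hourly TAN removed = Q * dTAN = 21.7 m^3/h * 3.8 mg/L = 82.46 g/h  (m^3/h * mg/L = g/h)
Daily TAN removed = 82.46 * 24 = 1979.04 g/day
Convert to kg/day: 1979.04 / 1000 = 1.97904 kg/day

1.97904 kg/day


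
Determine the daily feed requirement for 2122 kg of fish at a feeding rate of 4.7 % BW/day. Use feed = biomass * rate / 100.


Feeding rate fraction = 4.7% / 100 = 0.047
Daily feed = 2122 kg * 0.047 = 99.734 kg/day

99.734 kg/day


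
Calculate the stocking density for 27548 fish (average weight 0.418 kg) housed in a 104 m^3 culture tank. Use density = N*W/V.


Total biomass = 27548 fish * 0.418 kg = 11515.064 kg
Density = total biomass / volume = 11515.064 / 104 = 110.722 kg/m^3

110.722 kg/m^3


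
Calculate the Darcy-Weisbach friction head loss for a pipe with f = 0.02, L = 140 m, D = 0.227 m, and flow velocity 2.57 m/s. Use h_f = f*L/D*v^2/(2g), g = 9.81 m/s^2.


v^2 = 2.57^2 = 6.6049 m^2/s^2
L/D = 140/0.227 = 616.74009
h_f = f*(L/D)*v^2/(2g) = 0.02 * 616.74009 * 6.6049 / 19.62 = 4.1524 m

4.1524 m


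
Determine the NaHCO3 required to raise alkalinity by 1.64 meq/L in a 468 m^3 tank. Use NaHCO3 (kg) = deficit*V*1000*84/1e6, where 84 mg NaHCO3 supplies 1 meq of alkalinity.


Tank volume in L = 468 m^3 * 1000 = 468000 L
Total meq required = 1.64 meq/L * 468000 L = 767520 meq
NaHCO3 mass = 767520 meq * 84 mg/meq / 1e6 = 64.4717 kg

64.4717 kg


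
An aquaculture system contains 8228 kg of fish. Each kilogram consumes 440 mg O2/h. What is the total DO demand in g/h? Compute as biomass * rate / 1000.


Total O2 consumption (mg/h) = 8228 kg * 440 mg/(kg*h) = 3620320 mg/h
Convert to g/h: 3620320 / 1000 = 3620.32 g/h

3620.32 g/h


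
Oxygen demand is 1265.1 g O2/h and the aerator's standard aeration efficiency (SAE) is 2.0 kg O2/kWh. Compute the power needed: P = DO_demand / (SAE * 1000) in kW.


SAE in g O2/kWh = 2.0 * 1000 = 2000 g/kWh
P = DO_demand / SAE_g = 1265.1 / 2000 = 0.63255 kW

0.63255 kW
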